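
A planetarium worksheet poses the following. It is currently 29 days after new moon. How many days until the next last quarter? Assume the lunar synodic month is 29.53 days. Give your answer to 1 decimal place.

Last quarter occurs at elongation 270°, i.e. at age 29.53 × 270/360 = 22.148 d.
Already past this cycle's last quarter; the next is at 22.148 + 29.53 = 51.678 d, so 51.678 − 29 = 22.678 days.

22.7 days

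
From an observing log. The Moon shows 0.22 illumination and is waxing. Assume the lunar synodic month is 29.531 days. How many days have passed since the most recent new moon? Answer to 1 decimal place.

4.6 days

Invert f = (1 − cos θ)/2 to get cos θ = 1 − 2(0.22) = 0.560, hence θ₀ = arccos 0.560 = 55.9°.
Before full moon the principal value applies: θ = 55.9°.
That fraction of the synodic month is 55.9/360 × 29.531 d ≈ 4.59 d.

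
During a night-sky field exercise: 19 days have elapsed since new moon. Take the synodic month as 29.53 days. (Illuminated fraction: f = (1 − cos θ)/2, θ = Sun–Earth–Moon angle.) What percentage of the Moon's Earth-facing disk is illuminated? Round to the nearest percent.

81%

Phase angle: θ = 360°·(19 d)/(29.53 d) = 231.6°.
With cos θ = (-0.621), the lit fraction is (1 − (-0.621))/2 ≈ 0.810, so 81%.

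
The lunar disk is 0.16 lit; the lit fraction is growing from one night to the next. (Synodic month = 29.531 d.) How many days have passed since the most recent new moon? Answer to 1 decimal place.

From f = (1 − cos θ)/2: cos θ = 1 − 2×0.16 = 0.680; arccos → 47.2°.
Waxing ⇒ before full, so θ = 47.2°.
Age = 29.531 × 47.2°/360° ≈ 3.87 days.

3.9 days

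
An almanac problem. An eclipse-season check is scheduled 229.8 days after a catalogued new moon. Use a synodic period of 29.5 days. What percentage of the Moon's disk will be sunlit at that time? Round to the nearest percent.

Reduce mod P: 229.8 − 7×29.5 = 23.30 d into the current lunation.
The Moon has covered 23.30/29.5 of its cycle, so θ ≈ 360° × 23.30/29.5 = 284.3°.
cos 284.3° = 0.248, so f = (1 − 0.248)/2 = 0.376, so 38%.

38%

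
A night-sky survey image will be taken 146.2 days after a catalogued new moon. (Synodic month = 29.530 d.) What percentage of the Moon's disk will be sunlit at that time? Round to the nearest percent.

Reduce mod P: 146.2 − 4×29.530 = 28.08 d into the current lunation.
Phase angle: θ = 360°·(28.08 d)/(29.530 d) = 342.3°.
With cos θ = 0.953, the lit fraction is (1 − 0.953)/2 ≈ 0.024, so 2%.

2%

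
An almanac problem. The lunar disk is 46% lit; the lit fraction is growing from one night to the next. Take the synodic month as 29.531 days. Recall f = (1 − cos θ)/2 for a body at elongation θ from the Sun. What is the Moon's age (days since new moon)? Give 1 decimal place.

7.0 days

Invert f = (1 − cos θ)/2 to get cos θ = 1 − 2(0.46) = 0.080, hence θ₀ = arccos 0.080 = 85.4°.
The Moon is waxing (0°–180°), so θ = 85.4° directly.
That fraction of the synodic month is 85.4/360 × 29.531 d ≈ 7.01 d.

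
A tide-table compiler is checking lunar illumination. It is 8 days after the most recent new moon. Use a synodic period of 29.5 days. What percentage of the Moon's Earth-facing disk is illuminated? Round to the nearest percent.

57%

Elongation θ = 360° × 8/29.5 ≈ 97.6°.
cos 97.6° = (-0.133), so f = (1 − (-0.133))/2 = 0.566, so 57%.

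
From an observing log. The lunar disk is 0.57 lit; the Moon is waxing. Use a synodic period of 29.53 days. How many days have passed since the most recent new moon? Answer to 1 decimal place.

8.0 days

From f = (1 − cos θ)/2: cos θ = 1 − 2×0.57 = -0.140; arccos → 98.0°.
Before full moon the principal value applies: θ = 98.0°.
Age = 29.53 × 98.0°/360° ≈ 8.04 days.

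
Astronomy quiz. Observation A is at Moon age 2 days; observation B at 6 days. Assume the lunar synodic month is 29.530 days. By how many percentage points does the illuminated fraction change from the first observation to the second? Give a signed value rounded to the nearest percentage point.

First observation: θ = 360°·2/29.530 = 24.4°, so f = 0.045.
Second observation: θ = 73.1°, f = 0.355.
Δf = 0.355 − 0.045 = +0.310, i.e. +31 pp.

+31 pp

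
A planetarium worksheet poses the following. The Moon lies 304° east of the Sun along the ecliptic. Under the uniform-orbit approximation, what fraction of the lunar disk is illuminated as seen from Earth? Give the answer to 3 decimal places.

cos 304° = 0.559, so f = (1 − 0.559)/2 = 0.220.

0.220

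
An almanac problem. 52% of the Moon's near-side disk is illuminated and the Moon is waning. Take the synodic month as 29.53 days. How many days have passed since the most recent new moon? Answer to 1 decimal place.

22.0 days

Invert f = (1 − cos θ)/2 to get cos θ = 1 − 2(0.52) = -0.040, hence θ₀ = arccos -0.040 = 92.3°.
Waning ⇒ past full, so θ = 360° − 92.3° = 267.7°.
At 360°/29.53 d per day, 267.7° corresponds to 21.96 days.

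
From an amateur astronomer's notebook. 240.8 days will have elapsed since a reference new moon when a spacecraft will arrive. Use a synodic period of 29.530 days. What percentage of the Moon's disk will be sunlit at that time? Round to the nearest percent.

22%

240.8 d spans 8 complete synodic months (8 × 29.530 = 236.24 d) plus 4.56 d.
Elongation θ = 360° × 4.56/29.530 ≈ 55.6°.
With cos θ = 0.565, the lit fraction is (1 − 0.565)/2 ≈ 0.217, so 22%.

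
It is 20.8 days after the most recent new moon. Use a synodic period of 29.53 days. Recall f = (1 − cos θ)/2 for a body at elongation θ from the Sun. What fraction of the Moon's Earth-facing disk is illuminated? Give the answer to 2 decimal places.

0.64

Elongation θ = 360° × 20.8/29.53 ≈ 253.6°.
cos 253.6° = (-0.283), so f = (1 − (-0.283))/2 = 0.641.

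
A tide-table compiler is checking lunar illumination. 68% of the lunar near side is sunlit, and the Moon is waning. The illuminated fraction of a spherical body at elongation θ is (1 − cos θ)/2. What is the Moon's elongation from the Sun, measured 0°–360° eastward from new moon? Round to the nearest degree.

249°

Invert f = (1 − cos θ)/2 to get cos θ = 1 − 2(0.68) = -0.360, hence θ₀ = arccos -0.360 = 111.1°.
Since the Moon is past full (waning), take the reflex angle: θ = 360° − 111.1° = 248.9°.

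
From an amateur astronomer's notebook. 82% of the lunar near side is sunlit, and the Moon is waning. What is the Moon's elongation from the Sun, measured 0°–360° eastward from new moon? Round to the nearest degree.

230°

From f = (1 − cos θ)/2: cos θ = 1 − 2×0.82 = -0.640; arccos → 129.8°.
Since the Moon is past full (waning), take the reflex angle: θ = 360° − 129.8° = 230.2°.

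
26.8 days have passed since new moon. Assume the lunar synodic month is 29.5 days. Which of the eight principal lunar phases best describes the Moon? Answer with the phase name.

θ ≈ 360° × 26.8/29.5 = 327°, which falls in the waning crescent sector.

waning crescent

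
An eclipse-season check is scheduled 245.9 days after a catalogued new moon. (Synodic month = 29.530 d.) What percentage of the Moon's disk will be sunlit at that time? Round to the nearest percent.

73%

245.9 d spans 8 complete synodic months (8 × 29.530 = 236.24 d) plus 9.66 d.
Phase angle: θ = 360°·(9.66 d)/(29.530 d) = 117.8°.
Illuminated fraction = (1 − cos 117.8°)/2 = (1 − (-0.466))/2 ≈ 0.733, so 73%.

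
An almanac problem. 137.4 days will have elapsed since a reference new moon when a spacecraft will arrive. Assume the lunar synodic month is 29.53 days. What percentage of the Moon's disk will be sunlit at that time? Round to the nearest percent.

79%

137.4 d spans 4 complete synodic months (4 × 29.53 = 118.12 d) plus 19.28 d.
The Moon has covered 19.28/29.53 of its cycle, so θ ≈ 360° × 19.28/29.53 = 235.0°.
cos 235.0° = (-0.573), so f = (1 − (-0.573))/2 = 0.786, so 79%.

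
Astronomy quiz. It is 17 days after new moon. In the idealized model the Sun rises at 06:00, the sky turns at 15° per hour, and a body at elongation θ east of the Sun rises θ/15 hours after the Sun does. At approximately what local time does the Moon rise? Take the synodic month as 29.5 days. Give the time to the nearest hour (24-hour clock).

20:00

Elongation θ = 360° × 17/29.5 ≈ 207.5°.
The Moon trails the Sun by θ/15 = 207.5/15 ≈ 13.83 hours.
06:00 + 13.83 h ≈ 19:50 → 20:00 to the nearest hour.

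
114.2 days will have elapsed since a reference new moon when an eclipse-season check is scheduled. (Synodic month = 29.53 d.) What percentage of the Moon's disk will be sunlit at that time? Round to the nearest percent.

16%

114.2/29.53 = 3.867 lunations, so 3 complete cycles and 25.61 d into the next.
The Moon has covered 25.61/29.53 of its cycle, so θ ≈ 360° × 25.61/29.53 = 312.2°.
With cos θ = 0.672, the lit fraction is (1 − 0.672)/2 ≈ 0.164, so 16%.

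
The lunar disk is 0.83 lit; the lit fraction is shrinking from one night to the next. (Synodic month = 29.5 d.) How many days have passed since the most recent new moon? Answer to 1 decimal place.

18.7 days

From f = (1 − cos θ)/2: cos θ = 1 − 2×0.83 = -0.660; arccos → 131.3°.
Waning ⇒ past full, so θ = 360° − 131.3° = 228.7°.
Age = 29.5 × 228.7°/360° ≈ 18.74 days.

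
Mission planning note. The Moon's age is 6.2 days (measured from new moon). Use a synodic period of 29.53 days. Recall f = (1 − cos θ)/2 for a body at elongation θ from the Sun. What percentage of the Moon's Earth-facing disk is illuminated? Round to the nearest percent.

Phase angle: θ = 360°·(6.2 d)/(29.53 d) = 75.6°.
Illuminated fraction = (1 − cos 75.6°)/2 = (1 − 0.249)/2 ≈ 0.376, so 38%.

38%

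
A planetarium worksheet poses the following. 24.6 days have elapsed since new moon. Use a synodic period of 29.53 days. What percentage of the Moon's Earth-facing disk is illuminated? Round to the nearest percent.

The Moon has covered 24.6/29.53 of its cycle, so θ ≈ 360° × 24.6/29.53 = 299.9°.
cos 299.9° = 0.498, so f = (1 − 0.498)/2 = 0.251, so 25%.

25%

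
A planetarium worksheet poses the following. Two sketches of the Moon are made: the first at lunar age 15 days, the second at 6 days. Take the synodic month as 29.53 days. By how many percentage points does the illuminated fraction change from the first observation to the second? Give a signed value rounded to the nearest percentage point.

First observation: θ = 360°·15/29.53 = 182.9°, so f = 0.999.
Second observation: θ = 73.1°, f = 0.355.
Δf = 0.355 − 0.999 = -0.644, i.e. -64 pp.

-64 percentage points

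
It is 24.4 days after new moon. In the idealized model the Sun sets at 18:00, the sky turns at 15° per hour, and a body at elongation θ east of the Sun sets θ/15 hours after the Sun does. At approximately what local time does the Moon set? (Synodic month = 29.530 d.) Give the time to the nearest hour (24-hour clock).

The Moon has covered 24.4/29.530 of its cycle, so θ ≈ 360° × 24.4/29.530 = 297.5°.
Delay after the Sun = 297.5° / (15°/h) ≈ 19.83 h.
18:00 + 19.83 h ≈ 13:50 → 14:00 to the nearest hour.

14:00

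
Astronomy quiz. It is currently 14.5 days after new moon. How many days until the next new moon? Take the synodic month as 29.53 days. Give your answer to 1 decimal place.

15.0 days

One full lunation from the last new moon is 29.53 d; remaining = 29.53 − 14.5 = 15.030 d.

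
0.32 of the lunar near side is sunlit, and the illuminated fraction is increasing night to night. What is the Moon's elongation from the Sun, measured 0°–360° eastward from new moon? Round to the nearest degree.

Invert f = (1 − cos θ)/2 to get cos θ = 1 − 2(0.32) = 0.360, hence θ₀ = arccos 0.360 = 68.9°.
Before full moon the principal value applies: θ = 68.9°.

69°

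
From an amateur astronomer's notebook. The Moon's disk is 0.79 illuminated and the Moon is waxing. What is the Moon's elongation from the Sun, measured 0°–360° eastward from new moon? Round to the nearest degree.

Invert f = (1 − cos θ)/2 to get cos θ = 1 − 2(0.79) = -0.580, hence θ₀ = arccos -0.580 = 125.5°.
The Moon is waxing (0°–180°), so θ = 125.5° directly.

125°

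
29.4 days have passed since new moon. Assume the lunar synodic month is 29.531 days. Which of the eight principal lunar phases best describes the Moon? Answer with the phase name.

θ ≈ 360° × 29.4/29.531 = 358°, which falls in the new moon sector.

new moon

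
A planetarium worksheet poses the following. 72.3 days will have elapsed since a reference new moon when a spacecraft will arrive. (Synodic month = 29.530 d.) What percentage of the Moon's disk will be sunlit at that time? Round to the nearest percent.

97%

72.3/29.530 = 2.448 lunations, so 2 complete cycles and 13.24 d into the next.
Elongation θ = 360° × 13.24/29.530 ≈ 161.4°.
With cos θ = (-0.948), the lit fraction is (1 − (-0.948))/2 ≈ 0.974, so 97%.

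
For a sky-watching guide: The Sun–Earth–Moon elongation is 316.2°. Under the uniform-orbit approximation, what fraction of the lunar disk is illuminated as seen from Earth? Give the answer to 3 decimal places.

0.139

f = (1 − cos 316.2°)/2 = (1 − 0.722)/2 ≈ 0.139.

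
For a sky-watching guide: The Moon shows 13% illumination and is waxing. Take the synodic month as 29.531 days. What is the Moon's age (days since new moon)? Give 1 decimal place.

From f = (1 − cos θ)/2: cos θ = 1 − 2×0.13 = 0.740; arccos → 42.3°.
The Moon is waxing (0°–180°), so θ = 42.3° directly.
Age = 29.531 × 42.3°/360° ≈ 3.47 days.

3.5 days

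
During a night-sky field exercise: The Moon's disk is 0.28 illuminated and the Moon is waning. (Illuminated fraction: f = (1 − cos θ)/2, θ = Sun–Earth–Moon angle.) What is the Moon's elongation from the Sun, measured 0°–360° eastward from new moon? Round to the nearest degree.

296°

Invert f = (1 − cos θ)/2 to get cos θ = 1 − 2(0.28) = 0.440, hence θ₀ = arccos 0.440 = 63.9°.
Since the Moon is past full (waning), take the reflex angle: θ = 360° − 63.9° = 296.1°.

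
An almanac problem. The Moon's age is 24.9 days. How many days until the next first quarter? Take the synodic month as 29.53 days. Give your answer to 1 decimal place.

12.0 days

First quarter occurs at elongation 90°, i.e. at age 29.53 × 90/360 = 7.383 d.
Already past this cycle's first quarter; the next is at 7.383 + 29.53 = 36.913 d, so 36.913 − 24.9 = 12.013 days.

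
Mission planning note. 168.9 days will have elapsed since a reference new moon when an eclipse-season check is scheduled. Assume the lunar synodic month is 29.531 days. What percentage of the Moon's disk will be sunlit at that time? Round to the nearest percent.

60%

Reduce mod P: 168.9 − 5×29.531 = 21.25 d into the current lunation.
Phase angle: θ = 360°·(21.25 d)/(29.531 d) = 259.0°.
cos 259.0° = (-0.191), so f = (1 − (-0.191))/2 = 0.595, so 60%.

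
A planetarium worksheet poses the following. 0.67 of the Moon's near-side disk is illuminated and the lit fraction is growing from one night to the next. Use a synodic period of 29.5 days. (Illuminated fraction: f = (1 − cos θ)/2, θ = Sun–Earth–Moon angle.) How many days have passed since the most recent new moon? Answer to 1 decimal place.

cos θ = 1 − 2f = -0.340, giving a principal value of 109.9°.
Before full moon the principal value applies: θ = 109.9°.
Age = 29.5 × 109.9°/360° ≈ 9.00 days.

9.0 days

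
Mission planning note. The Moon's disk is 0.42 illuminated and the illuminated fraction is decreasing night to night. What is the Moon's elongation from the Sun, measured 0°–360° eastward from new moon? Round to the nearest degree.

cos θ = 1 − 2f = 0.160, giving a principal value of 80.8°.
Waning ⇒ past full, so θ = 360° − 80.8° = 279.2°.

279°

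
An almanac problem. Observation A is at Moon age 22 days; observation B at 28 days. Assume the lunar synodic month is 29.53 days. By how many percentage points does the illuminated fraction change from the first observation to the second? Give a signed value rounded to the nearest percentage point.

-49 percentage points

θ₁ = 360° × 22/29.53 = 268.2°, f₁ = (1 − cos θ₁)/2 = 0.516.
θ₂ = 360° × 28/29.53 = 341.3°, f₂ = (1 − cos θ₂)/2 = 0.026.
Change = f₂ − f₁ = -0.489 → -49 percentage points.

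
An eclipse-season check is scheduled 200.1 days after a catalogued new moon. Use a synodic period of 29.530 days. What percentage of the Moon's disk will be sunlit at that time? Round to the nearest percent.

42%

200.1 d spans 6 complete synodic months (6 × 29.530 = 177.18 d) plus 22.92 d.
The Moon has covered 22.92/29.530 of its cycle, so θ ≈ 360° × 22.92/29.530 = 279.4°.
cos 279.4° = 0.164, so f = (1 − 0.164)/2 = 0.418, so 42%.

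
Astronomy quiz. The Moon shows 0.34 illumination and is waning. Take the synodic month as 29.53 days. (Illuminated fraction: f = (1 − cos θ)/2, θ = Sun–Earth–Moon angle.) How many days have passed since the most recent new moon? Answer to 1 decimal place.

23.7 days

Invert f = (1 − cos θ)/2 to get cos θ = 1 − 2(0.34) = 0.320, hence θ₀ = arccos 0.320 = 71.3°.
A waning Moon lies in 180°–360°, so θ = 360° − 71.3° = 288.7°.
That fraction of the synodic month is 288.7/360 × 29.53 d ≈ 23.68 d.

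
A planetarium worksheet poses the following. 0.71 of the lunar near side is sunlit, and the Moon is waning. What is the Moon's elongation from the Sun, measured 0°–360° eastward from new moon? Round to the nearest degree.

245°

cos θ = 1 − 2f = -0.420, giving a principal value of 114.8°.
Since the Moon is past full (waning), take the reflex angle: θ = 360° − 114.8° = 245.2°.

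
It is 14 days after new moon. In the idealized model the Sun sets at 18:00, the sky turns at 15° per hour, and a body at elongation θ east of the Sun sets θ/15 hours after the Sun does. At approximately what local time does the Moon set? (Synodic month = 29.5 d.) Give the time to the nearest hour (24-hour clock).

05:00

Phase angle: θ = 360°·(14 d)/(29.5 d) = 170.8°.
The Moon trails the Sun by θ/15 = 170.8/15 ≈ 11.39 hours.
18:00 + 11.39 h ≈ 05:23 → 05:00 to the nearest hour.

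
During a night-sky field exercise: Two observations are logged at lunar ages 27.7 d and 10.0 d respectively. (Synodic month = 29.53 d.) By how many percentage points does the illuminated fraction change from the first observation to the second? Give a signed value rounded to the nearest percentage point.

First observation: θ = 360°·27.7/29.53 = 337.7°, so f = 0.037.
Second observation: θ = 121.9°, f = 0.764.
Δf = 0.764 − 0.037 = +0.727, i.e. +73 pp.

+73 pp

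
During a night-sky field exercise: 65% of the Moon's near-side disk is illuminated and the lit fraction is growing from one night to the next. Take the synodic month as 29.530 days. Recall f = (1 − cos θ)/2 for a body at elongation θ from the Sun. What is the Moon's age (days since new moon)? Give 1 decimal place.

8.8 days

Invert f = (1 − cos θ)/2 to get cos θ = 1 − 2(0.65) = -0.300, hence θ₀ = arccos -0.300 = 107.5°.
The Moon is waxing (0°–180°), so θ = 107.5° directly.
That fraction of the synodic month is 107.5/360 × 29.530 d ≈ 8.81 d.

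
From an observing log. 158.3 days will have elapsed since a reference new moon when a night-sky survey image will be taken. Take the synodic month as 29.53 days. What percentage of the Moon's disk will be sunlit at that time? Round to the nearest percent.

Reduce mod P: 158.3 − 5×29.53 = 10.65 d into the current lunation.
Phase angle: θ = 360°·(10.65 d)/(29.53 d) = 129.8°.
cos 129.8° = (-0.641), so f = (1 − (-0.641))/2 = 0.820, so 82%.

82%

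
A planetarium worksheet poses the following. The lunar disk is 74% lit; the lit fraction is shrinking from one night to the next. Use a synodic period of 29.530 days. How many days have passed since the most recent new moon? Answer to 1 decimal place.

19.8 days

cos θ = 1 − 2f = -0.480, giving a principal value of 118.7°.
A waning Moon lies in 180°–360°, so θ = 360° − 118.7° = 241.3°.
Age = 29.530 × 241.3°/360° ≈ 19.79 days.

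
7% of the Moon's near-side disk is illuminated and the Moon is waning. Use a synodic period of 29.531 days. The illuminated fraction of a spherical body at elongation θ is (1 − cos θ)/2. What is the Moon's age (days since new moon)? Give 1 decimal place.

Invert f = (1 − cos θ)/2 to get cos θ = 1 − 2(0.07) = 0.860, hence θ₀ = arccos 0.860 = 30.7°.
A waning Moon lies in 180°–360°, so θ = 360° − 30.7° = 329.3°.
That fraction of the synodic month is 329.3/360 × 29.531 d ≈ 27.01 d.

27.0 days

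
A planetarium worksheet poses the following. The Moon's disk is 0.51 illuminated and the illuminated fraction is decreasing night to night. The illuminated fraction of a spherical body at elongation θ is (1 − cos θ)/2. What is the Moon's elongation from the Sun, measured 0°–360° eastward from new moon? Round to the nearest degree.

269°

cos θ = 1 − 2f = -0.020, giving a principal value of 91.1°.
Waning ⇒ past full, so θ = 360° − 91.1° = 268.9°.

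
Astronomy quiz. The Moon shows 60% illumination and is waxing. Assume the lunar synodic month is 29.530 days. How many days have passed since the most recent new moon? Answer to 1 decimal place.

Invert f = (1 − cos θ)/2 to get cos θ = 1 − 2(0.60) = -0.200, hence θ₀ = arccos -0.200 = 101.5°.
Before full moon the principal value applies: θ = 101.5°.
Age = 29.530 × 101.5°/360° ≈ 8.33 days.

8.3 days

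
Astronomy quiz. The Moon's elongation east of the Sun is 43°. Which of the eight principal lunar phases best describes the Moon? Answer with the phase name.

waxing crescent

43° lies in the waxing crescent sector of the 8-phase cycle.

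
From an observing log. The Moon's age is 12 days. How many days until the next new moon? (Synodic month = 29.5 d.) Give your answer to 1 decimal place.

17.5 days

The next new moon completes the synodic month: 29.5 − 12 = 17.500 days.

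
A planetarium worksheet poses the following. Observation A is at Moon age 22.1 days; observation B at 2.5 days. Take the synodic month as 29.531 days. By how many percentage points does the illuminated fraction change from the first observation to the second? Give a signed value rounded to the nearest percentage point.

θ₁ = 360° × 22.1/29.531 = 269.4°, f₁ = (1 − cos θ₁)/2 = 0.505.
θ₂ = 360° × 2.5/29.531 = 30.5°, f₂ = (1 − cos θ₂)/2 = 0.069.
Change = f₂ − f₁ = -0.436 → -44 percentage points.

-44 pp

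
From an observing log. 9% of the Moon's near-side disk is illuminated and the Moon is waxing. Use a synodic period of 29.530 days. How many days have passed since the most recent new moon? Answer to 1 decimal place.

cos θ = 1 − 2f = 0.820, giving a principal value of 34.9°.
Before full moon the principal value applies: θ = 34.9°.
That fraction of the synodic month is 34.9/360 × 29.530 d ≈ 2.86 d.

2.9 days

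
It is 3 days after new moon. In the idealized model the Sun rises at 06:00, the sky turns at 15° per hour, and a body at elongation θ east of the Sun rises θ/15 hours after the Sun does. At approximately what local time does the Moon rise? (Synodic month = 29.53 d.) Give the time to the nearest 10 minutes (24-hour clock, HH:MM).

08:30

The Moon has covered 3/29.53 of its cycle, so θ ≈ 360° × 3/29.53 = 36.6°.
Delay after the Sun = 36.6° / (15°/h) ≈ 2.44 h.
06:00 + 2.438 h ≈ 08:26 → 08:30 to the nearest ten minutes.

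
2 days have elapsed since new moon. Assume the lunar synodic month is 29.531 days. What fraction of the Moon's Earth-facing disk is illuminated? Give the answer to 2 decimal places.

Phase angle: θ = 360°·(2 d)/(29.531 d) = 24.4°.
With cos θ = 0.911, the lit fraction is (1 − 0.911)/2 ≈ 0.045.

0.04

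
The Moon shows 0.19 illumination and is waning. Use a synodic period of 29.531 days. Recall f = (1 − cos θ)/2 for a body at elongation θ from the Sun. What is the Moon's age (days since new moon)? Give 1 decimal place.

25.3 days

From f = (1 − cos θ)/2: cos θ = 1 − 2×0.19 = 0.620; arccos → 51.7°.
A waning Moon lies in 180°–360°, so θ = 360° − 51.7° = 308.3°.
Age = 29.531 × 308.3°/360° ≈ 25.29 days.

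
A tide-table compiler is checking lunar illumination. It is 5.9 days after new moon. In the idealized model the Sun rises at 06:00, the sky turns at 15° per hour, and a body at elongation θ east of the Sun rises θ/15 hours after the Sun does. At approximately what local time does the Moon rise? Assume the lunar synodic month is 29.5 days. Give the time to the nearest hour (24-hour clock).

Phase angle: θ = 360°·(5.9 d)/(29.5 d) = 72.0°.
Delay after the Sun = 72.0° / (15°/h) ≈ 4.80 h.
06:00 + 4.80 h ≈ 10:48 → 11:00 to the nearest hour.

11:00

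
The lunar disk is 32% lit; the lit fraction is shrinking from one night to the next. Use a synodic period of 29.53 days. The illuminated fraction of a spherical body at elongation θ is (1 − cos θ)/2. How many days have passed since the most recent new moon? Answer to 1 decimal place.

Invert f = (1 − cos θ)/2 to get cos θ = 1 − 2(0.32) = 0.360, hence θ₀ = arccos 0.360 = 68.9°.
Waning ⇒ past full, so θ = 360° − 68.9° = 291.1°.
Age = 29.53 × 291.1°/360° ≈ 23.88 days.

23.9 days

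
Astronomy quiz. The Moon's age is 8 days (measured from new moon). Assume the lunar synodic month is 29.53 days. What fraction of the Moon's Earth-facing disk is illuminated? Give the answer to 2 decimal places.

0.57

The Moon has covered 8/29.53 of its cycle, so θ ≈ 360° × 8/29.53 = 97.5°.
With cos θ = (-0.131), the lit fraction is (1 − (-0.131))/2 ≈ 0.566.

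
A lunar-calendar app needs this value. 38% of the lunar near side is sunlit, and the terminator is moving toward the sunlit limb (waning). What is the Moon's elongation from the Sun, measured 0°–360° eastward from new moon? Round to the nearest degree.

284°

cos θ = 1 − 2f = 0.240, giving a principal value of 76.1°.
Waning ⇒ past full, so θ = 360° − 76.1° = 283.9°.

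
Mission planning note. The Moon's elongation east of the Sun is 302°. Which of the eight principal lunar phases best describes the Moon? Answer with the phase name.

302° lies in the waning crescent sector of the 8-phase cycle.

waning crescent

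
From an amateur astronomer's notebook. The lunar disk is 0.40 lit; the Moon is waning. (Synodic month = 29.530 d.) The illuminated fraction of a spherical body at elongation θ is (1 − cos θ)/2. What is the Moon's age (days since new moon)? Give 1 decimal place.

23.1 days

From f = (1 − cos θ)/2: cos θ = 1 − 2×0.40 = 0.200; arccos → 78.5°.
A waning Moon lies in 180°–360°, so θ = 360° − 78.5° = 281.5°.
Age = 29.530 × 281.5°/360° ≈ 23.09 days.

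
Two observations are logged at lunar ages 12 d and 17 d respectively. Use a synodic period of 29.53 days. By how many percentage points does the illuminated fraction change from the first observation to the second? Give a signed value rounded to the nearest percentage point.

+3 pp

θ₁ = 360° × 12/29.53 = 146.3°, f₁ = (1 − cos θ₁)/2 = 0.916.
θ₂ = 360° × 17/29.53 = 207.2°, f₂ = (1 − cos θ₂)/2 = 0.945.
Change = f₂ − f₁ = +0.029 → +3 percentage points.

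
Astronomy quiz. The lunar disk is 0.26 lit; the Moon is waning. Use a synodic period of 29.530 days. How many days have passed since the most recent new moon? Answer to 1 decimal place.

From f = (1 − cos θ)/2: cos θ = 1 − 2×0.26 = 0.480; arccos → 61.3°.
Waning ⇒ past full, so θ = 360° − 61.3° = 298.7°.
At 360°/29.530 d per day, 298.7° corresponds to 24.50 days.

24.5 days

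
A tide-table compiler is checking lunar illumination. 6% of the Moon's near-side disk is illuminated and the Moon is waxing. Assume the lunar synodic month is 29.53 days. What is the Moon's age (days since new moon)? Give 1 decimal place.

2.3 days

Invert f = (1 − cos θ)/2 to get cos θ = 1 − 2(0.06) = 0.880, hence θ₀ = arccos 0.880 = 28.4°.
The Moon is waxing (0°–180°), so θ = 28.4° directly.
Age = 29.53 × 28.4°/360° ≈ 2.33 days.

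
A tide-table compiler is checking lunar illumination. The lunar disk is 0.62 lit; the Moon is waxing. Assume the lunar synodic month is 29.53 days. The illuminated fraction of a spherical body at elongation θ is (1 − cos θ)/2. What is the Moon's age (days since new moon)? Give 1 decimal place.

From f = (1 − cos θ)/2: cos θ = 1 − 2×0.62 = -0.240; arccos → 103.9°.
Waxing ⇒ before full, so θ = 103.9°.
At 360°/29.53 d per day, 103.9° corresponds to 8.52 days.

8.5 days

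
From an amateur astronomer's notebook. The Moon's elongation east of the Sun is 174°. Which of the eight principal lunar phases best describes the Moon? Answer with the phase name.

full moon

174° lies in the full moon sector of the 8-phase cycle.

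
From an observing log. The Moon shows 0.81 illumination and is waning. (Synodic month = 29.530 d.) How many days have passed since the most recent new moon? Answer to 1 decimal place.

Invert f = (1 − cos θ)/2 to get cos θ = 1 − 2(0.81) = -0.620, hence θ₀ = arccos -0.620 = 128.3°.
A waning Moon lies in 180°–360°, so θ = 360° − 128.3° = 231.7°.
At 360°/29.530 d per day, 231.7° corresponds to 19.00 days.

19.0 days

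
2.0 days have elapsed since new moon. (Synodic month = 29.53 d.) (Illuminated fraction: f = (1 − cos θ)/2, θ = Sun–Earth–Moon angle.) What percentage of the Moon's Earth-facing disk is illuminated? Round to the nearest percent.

4%

Phase angle: θ = 360°·(2.0 d)/(29.53 d) = 24.4°.
With cos θ = 0.911, the lit fraction is (1 − 0.911)/2 ≈ 0.045, so 4%.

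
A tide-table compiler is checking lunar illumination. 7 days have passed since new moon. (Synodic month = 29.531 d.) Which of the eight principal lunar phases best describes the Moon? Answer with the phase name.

first quarter

θ ≈ 360° × 7/29.531 = 85°, which falls in the first quarter sector.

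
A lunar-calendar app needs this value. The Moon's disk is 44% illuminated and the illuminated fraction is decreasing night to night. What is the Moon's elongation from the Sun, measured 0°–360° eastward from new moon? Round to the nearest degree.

277°

From f = (1 − cos θ)/2: cos θ = 1 − 2×0.44 = 0.120; arccos → 83.1°.
Since the Moon is past full (waning), take the reflex angle: θ = 360° − 83.1° = 276.9°.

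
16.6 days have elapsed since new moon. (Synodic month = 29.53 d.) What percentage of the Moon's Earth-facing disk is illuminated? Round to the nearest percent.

96%

The Moon has covered 16.6/29.53 of its cycle, so θ ≈ 360° × 16.6/29.53 = 202.4°.
cos 202.4° = (-0.925), so f = (1 − (-0.925))/2 = 0.962, so 96%.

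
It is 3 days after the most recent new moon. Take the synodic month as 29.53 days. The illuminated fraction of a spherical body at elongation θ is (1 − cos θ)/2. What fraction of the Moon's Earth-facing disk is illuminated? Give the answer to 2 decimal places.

The Moon has covered 3/29.53 of its cycle, so θ ≈ 360° × 3/29.53 = 36.6°.
cos 36.6° = 0.803, so f = (1 − 0.803)/2 = 0.098.

0.10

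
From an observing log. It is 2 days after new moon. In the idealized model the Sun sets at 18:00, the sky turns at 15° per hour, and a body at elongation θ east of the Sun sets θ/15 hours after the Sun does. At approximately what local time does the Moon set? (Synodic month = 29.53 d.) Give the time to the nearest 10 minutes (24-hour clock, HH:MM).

19:40

Elongation θ = 360° × 2/29.53 ≈ 24.4°.
At 15° of sky rotation per hour, 24.4° corresponds to a 1.63 h lag.
18:00 + 1.625 h ≈ 19:38 → 19:40 to the nearest ten minutes.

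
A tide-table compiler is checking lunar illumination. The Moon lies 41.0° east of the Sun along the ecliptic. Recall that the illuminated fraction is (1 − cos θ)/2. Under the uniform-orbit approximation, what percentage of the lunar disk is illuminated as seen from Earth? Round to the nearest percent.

Half-versine of 41.0°: (1 − 0.755)/2 = 0.123, i.e. 12%.

12%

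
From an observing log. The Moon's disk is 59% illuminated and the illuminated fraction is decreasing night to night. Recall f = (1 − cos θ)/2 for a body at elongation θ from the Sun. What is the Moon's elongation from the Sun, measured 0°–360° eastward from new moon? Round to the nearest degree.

260°

Invert f = (1 − cos θ)/2 to get cos θ = 1 − 2(0.59) = -0.180, hence θ₀ = arccos -0.180 = 100.4°.
Since the Moon is past full (waning), take the reflex angle: θ = 360° − 100.4° = 259.6°.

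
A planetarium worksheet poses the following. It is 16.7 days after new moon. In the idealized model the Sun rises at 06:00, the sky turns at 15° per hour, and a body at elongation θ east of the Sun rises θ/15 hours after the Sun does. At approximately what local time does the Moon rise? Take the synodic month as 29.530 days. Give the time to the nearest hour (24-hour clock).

Phase angle: θ = 360°·(16.7 d)/(29.530 d) = 203.6°.
Delay after the Sun = 203.6° / (15°/h) ≈ 13.57 h.
06:00 + 13.57 h ≈ 19:34 → 20:00 to the nearest hour.

20:00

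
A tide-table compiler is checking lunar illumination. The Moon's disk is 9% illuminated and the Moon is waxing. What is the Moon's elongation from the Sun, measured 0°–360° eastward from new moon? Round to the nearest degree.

35°

cos θ = 1 − 2f = 0.820, giving a principal value of 34.9°.
Before full moon the principal value applies: θ = 34.9°.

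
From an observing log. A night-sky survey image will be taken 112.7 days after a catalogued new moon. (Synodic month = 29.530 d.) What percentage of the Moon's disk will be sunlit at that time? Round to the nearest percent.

112.7 d spans 3 complete synodic months (3 × 29.530 = 88.59 d) plus 24.11 d.
The Moon has covered 24.11/29.530 of its cycle, so θ ≈ 360° × 24.11/29.530 = 293.9°.
Illuminated fraction = (1 − cos 293.9°)/2 = (1 − 0.406)/2 ≈ 0.297, so 30%.

30%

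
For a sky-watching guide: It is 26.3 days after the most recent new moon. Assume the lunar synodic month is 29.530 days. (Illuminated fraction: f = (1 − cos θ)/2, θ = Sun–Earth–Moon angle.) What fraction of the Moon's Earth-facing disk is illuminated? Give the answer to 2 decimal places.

The Moon has covered 26.3/29.530 of its cycle, so θ ≈ 360° × 26.3/29.530 = 320.6°.
cos 320.6° = 0.773, so f = (1 − 0.773)/2 = 0.114.

0.11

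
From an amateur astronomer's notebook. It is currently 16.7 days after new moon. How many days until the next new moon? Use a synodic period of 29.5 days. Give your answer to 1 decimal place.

The next new moon completes the synodic month: 29.5 − 16.7 = 12.800 days.

12.8 days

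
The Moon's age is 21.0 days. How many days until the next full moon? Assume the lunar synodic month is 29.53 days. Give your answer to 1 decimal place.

23.3 days

Full moon occurs at elongation 180°, i.e. at age 29.53 × 180/360 = 14.765 d.
This lunation's full moon (14.765 d) has passed, so add one period: 44.295 − 21.0 = 23.295 days.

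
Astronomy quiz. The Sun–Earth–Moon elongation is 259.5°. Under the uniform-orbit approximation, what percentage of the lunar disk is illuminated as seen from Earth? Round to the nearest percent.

59%

f = (1 − cos 259.5°)/2 = (1 − (-0.182))/2 ≈ 0.591, i.e. 59%.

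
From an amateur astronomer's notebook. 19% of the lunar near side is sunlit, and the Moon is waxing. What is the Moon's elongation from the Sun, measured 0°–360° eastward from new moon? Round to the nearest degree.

From f = (1 − cos θ)/2: cos θ = 1 − 2×0.19 = 0.620; arccos → 51.7°.
The Moon is waxing (0°–180°), so θ = 51.7° directly.

52°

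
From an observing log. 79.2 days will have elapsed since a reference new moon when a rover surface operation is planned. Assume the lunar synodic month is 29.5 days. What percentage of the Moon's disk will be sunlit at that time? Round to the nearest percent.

70%

Reduce mod P: 79.2 − 2×29.5 = 20.20 d into the current lunation.
The Moon has covered 20.20/29.5 of its cycle, so θ ≈ 360° × 20.20/29.5 = 246.5°.
With cos θ = (-0.399), the lit fraction is (1 − (-0.399))/2 ≈ 0.699, so 70%.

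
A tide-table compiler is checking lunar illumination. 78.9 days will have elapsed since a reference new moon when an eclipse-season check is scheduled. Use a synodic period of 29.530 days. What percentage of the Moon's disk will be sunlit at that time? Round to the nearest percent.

78.9 d spans 2 complete synodic months (2 × 29.530 = 59.06 d) plus 19.84 d.
Elongation θ = 360° × 19.84/29.530 ≈ 241.9°.
With cos θ = (-0.471), the lit fraction is (1 − (-0.471))/2 ≈ 0.736, so 74%.

74%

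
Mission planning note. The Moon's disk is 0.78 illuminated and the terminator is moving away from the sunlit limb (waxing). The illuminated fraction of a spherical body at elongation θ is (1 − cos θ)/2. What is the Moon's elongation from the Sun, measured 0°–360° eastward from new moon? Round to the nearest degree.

Invert f = (1 − cos θ)/2 to get cos θ = 1 − 2(0.78) = -0.560, hence θ₀ = arccos -0.560 = 124.1°.
The Moon is waxing (0°–180°), so θ = 124.1° directly.

124°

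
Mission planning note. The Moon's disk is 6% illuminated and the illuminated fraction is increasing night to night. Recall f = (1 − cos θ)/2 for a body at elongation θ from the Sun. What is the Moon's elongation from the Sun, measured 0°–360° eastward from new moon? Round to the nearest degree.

Invert f = (1 − cos θ)/2 to get cos θ = 1 − 2(0.06) = 0.880, hence θ₀ = arccos 0.880 = 28.4°.
Before full moon the principal value applies: θ = 28.4°.

28°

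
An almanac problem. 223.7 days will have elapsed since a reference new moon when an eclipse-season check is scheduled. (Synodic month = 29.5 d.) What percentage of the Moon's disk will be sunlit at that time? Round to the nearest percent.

Reduce mod P: 223.7 − 7×29.5 = 17.20 d into the current lunation.
Elongation θ = 360° × 17.20/29.5 ≈ 209.9°.
cos 209.9° = (-0.867), so f = (1 − (-0.867))/2 = 0.933, so 93%.

93%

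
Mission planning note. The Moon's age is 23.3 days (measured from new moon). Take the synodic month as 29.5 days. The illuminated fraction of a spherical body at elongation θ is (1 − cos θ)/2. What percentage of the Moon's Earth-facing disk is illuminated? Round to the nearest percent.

38%

Phase angle: θ = 360°·(23.3 d)/(29.5 d) = 284.3°.
cos 284.3° = 0.248, so f = (1 − 0.248)/2 = 0.376, so 38%.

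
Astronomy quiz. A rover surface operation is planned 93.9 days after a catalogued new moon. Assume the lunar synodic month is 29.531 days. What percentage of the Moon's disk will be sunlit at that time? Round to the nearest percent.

Reduce mod P: 93.9 − 3×29.531 = 5.31 d into the current lunation.
The Moon has covered 5.31/29.531 of its cycle, so θ ≈ 360° × 5.31/29.531 = 64.7°.
Illuminated fraction = (1 − cos 64.7°)/2 = (1 − 0.427)/2 ≈ 0.286, so 29%.

29%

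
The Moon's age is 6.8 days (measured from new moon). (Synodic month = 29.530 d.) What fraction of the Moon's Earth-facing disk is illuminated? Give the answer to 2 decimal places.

0.44

The Moon has covered 6.8/29.530 of its cycle, so θ ≈ 360° × 6.8/29.530 = 82.9°.
With cos θ = 0.124, the lit fraction is (1 − 0.124)/2 ≈ 0.438.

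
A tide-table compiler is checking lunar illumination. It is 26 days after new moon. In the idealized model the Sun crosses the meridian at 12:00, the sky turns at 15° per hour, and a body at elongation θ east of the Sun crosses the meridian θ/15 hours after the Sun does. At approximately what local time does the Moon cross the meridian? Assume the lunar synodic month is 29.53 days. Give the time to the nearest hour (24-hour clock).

Phase angle: θ = 360°·(26 d)/(29.53 d) = 317.0°.
The Moon trails the Sun by θ/15 = 317.0/15 ≈ 21.13 hours.
12:00 + 21.13 h ≈ 09:08 → 09:00 to the nearest hour.

09:00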